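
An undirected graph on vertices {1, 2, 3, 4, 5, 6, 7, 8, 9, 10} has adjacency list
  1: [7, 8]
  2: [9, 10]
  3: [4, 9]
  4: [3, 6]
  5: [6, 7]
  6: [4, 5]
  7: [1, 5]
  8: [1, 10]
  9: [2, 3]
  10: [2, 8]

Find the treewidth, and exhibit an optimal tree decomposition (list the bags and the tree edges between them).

The largest bag has 3 vertices, giving width 2; this decomposition certifies tw(G) ≤ 2. The edges 10–8–1–7–5–6–4–3–9–2–10 form a cycle, so G is not a tree and its treewidth is at least 2. Combining the bounds, tw(G) = 2.

Treewidth 2.
One such decomposition:
Bags: B1 = {1, 8, 10}  B2 = {1, 7, 10}  B3 = {5, 7, 10}  B4 = {5, 6, 10}  B5 = {4, 6, 10}  B6 = {3, 4, 10}  B7 = {3, 9, 10}  B8 = {2, 9, 10}
Tree: B1–B2, B2–B3, B3–B4, B4–B5, B5–B6, B6–B7, B7–B8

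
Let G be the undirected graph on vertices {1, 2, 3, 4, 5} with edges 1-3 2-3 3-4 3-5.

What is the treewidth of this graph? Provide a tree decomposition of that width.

The largest bag has 2 vertices, giving width 1; this decomposition certifies tw(G) ≤ 1. Any graph with an edge has treewidth ≥ 1, and G has the edge 3–5. Therefore the treewidth is 1.

Treewidth 1.
Bags: B1 = {3, 5}  B2 = {2, 3}  B3 = {1, 3}  B4 = {3, 4}
Tree: B1–B2, B2–B3, B2–B4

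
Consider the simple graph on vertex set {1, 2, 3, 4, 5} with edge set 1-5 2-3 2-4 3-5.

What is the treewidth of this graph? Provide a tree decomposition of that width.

Treewidth 1.
One optimal decomposition is:
Bags: B1 = {2, 3}  B2 = {3, 5}  B3 = {1, 5}  B4 = {2, 4}
Tree: B1–B2, B2–B3, B1–B4

Each bag holds 2 vertices, so the decomposition has width 1, which upper-bounds the treewidth. Any graph with an edge has treewidth ≥ 1, and G has the edge 3–2. Hence tw(G) = 1 exactly.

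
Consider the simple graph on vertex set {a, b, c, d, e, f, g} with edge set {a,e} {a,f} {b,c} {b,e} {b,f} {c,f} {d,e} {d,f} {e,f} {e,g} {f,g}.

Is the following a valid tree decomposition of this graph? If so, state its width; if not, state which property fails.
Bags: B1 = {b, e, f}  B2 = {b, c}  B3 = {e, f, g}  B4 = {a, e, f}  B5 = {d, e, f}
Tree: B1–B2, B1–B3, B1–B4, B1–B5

No — edge (f,c) lies in no bag.

A tree decomposition must satisfy three properties: every vertex lies in some bag; for every edge, both endpoints lie together in some bag; and for every vertex, the bags containing it form a connected subtree. Here edge (f,c) lies in no bag, so the decomposition is invalid.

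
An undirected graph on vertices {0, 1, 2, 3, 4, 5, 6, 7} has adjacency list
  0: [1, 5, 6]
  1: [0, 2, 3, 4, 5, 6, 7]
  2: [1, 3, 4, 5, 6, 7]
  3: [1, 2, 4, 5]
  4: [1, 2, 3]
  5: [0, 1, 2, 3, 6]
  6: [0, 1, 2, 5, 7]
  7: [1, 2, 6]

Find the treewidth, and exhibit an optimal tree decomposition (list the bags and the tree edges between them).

Treewidth 3.
One such decomposition:
Bags: B1 = {1, 2, 6, 7}  B2 = {1, 2, 5, 6}  B3 = {1, 2, 3, 5}  B4 = {0, 1, 5, 6}  B5 = {1, 2, 3, 4}
Tree: B1–B2, B2–B3, B2–B4, B3–B5

Every bag has size at most 4, so the width is 4 − 1 = 3 and tw(G) ≤ 3. Conversely, {0, 1, 5, 6} is a clique of size 4, and the vertices of any clique must share a bag in every tree decomposition; so some bag has ≥ 4 vertices and tw(G) ≥ 3. Hence tw(G) = 3 exactly.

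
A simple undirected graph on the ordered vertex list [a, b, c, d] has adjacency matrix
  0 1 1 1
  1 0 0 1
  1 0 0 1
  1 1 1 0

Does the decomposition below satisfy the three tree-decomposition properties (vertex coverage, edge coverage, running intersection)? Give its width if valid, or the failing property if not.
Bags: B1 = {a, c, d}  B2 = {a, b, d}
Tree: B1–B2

Yes; width 2.

Vertex coverage: the bags together contain {a, b, c, d}, the full vertex set. Edge coverage: each edge of G has both endpoints in at least one bag. Running intersection: for every vertex, the bags containing it form a connected subtree. All three properties hold, so this is a valid tree decomposition of width max|bag| − 1 = 2, and hence tw(G) ≤ 2.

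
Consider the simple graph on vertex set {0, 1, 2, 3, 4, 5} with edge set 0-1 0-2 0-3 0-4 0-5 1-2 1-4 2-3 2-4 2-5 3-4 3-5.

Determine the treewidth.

3

A width-3 tree decomposition is:
Bags: B1 = {0, 2, 3, 4}  B2 = {0, 2, 3, 5}  B3 = {0, 1, 2, 4}
Tree: B1–B2, B1–B3
Each bag holds 4 vertices, so the decomposition has width 3, which upper-bounds the treewidth. On the other hand G contains the 4-clique {0, 1, 2, 4}. A clique must lie in a single bag of any decomposition, so no decomposition can have width below 3. Combining the bounds, tw(G) = 3.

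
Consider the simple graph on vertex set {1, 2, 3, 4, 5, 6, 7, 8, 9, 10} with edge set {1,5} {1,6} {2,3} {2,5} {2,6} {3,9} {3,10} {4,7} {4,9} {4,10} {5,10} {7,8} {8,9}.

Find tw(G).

A width-2 tree decomposition is:
Bags: B1 = {1, 5, 6}  B2 = {2, 5, 6}  B3 = {2, 5, 10}  B4 = {2, 3, 10}  B5 = {3, 4, 10}  B6 = {3, 4, 9}  B7 = {4, 7, 9}  B8 = {7, 8, 9}
Tree: B1–B2, B2–B3, B3–B4, B4–B5, B5–B6, B6–B7, B7–B8
Each bag holds 3 vertices, so the decomposition has width 2, which upper-bounds the treewidth. The edges 1–6–2–5–1 form a cycle, so G is not a tree and its treewidth is at least 2. Combining the bounds, tw(G) = 2.

2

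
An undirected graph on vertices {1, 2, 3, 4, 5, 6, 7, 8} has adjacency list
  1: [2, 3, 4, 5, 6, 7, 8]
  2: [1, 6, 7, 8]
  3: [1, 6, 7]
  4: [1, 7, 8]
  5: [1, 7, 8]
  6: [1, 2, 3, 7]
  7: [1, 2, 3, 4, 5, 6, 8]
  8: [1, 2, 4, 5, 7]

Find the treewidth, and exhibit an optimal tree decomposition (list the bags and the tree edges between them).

Treewidth 3.
Bags: B1 = {1, 4, 7, 8}  B2 = {1, 2, 7, 8}  B3 = {1, 2, 6, 7}  B4 = {1, 5, 7, 8}  B5 = {1, 3, 6, 7}
Tree: B1–B2, B2–B3, B1–B4, B3–B5

Each bag holds 4 vertices, so the decomposition has width 3, which upper-bounds the treewidth. Conversely, {1, 2, 7, 8} is a clique of size 4, and the vertices of any clique must share a bag in every tree decomposition; so some bag has ≥ 4 vertices and tw(G) ≥ 3. The upper and lower bounds meet at 3, so that is the treewidth.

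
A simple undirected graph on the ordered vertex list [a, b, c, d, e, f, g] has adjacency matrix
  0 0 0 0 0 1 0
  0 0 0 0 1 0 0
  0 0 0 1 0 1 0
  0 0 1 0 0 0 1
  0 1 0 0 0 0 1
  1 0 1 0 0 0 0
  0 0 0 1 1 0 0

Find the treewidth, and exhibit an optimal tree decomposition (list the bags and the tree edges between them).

Treewidth 1.
One optimal decomposition is:
Bags: B1 = {b, e}  B2 = {e, g}  B3 = {d, g}  B4 = {c, d}  B5 = {c, f}  B6 = {a, f}
Tree: B1–B2, B2–B3, B3–B4, B4–B5, B5–B6

The largest bag has 2 vertices, giving width 1; this decomposition certifies tw(G) ≤ 1. G has an edge, so its treewidth is at least 1. Combining the bounds, tw(G) = 1.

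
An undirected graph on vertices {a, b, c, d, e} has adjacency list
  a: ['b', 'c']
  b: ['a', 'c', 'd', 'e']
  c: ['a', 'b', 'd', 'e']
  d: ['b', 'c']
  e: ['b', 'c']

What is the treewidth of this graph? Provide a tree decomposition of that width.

Every bag has size at most 3, so the width is 3 − 1 = 2 and tw(G) ≤ 2. On the other hand G contains the 3-clique {b, c, d}. A clique must lie in a single bag of any decomposition, so no decomposition can have width below 2. Combining the bounds, tw(G) = 2.

Treewidth 2.
One optimal decomposition is:
Bags: B1 = {b, c, d}  B2 = {b, c, e}  B3 = {a, b, c}
Tree: B1–B2, B2–B3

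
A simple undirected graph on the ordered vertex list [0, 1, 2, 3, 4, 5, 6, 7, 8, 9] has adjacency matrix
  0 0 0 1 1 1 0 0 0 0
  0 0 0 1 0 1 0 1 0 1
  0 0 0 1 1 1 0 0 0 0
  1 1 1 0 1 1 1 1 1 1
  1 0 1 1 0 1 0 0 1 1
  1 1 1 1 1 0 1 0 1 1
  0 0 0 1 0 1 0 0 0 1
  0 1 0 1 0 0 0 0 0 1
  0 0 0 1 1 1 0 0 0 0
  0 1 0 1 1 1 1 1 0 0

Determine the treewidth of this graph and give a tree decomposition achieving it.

The largest bag has 4 vertices, giving width 3; this decomposition certifies tw(G) ≤ 3. Conversely, {1, 3, 5, 9} is a clique of size 4, and the vertices of any clique must share a bag in every tree decomposition; so some bag has ≥ 4 vertices and tw(G) ≥ 3. Therefore the treewidth is 3.

Treewidth 3.
One optimal decomposition is:
Bags: B1 = {2, 3, 4, 5}  B2 = {3, 4, 5, 9}  B3 = {3, 5, 6, 9}  B4 = {3, 4, 5, 8}  B5 = {0, 3, 4, 5}  B6 = {1, 3, 5, 9}  B7 = {1, 3, 7, 9}
Tree: B1–B2, B2–B3, B1–B4, B2–B5, B3–B6, B6–B7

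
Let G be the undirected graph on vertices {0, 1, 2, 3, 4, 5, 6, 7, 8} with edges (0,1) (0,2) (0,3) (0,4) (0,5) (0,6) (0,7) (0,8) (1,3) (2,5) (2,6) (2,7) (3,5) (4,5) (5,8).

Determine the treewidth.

2

A width-2 tree decomposition is:
Bags: B1 = {0, 3, 5}  B2 = {0, 2, 5}  B3 = {0, 2, 6}  B4 = {0, 4, 5}  B5 = {0, 1, 3}  B6 = {0, 2, 7}  B7 = {0, 5, 8}
Tree: B1–B2, B2–B3, B2–B4, B1–B5, B2–B6, B4–B7
Every bag has size at most 3, so the width is 3 − 1 = 2 and tw(G) ≤ 2. Conversely, {0, 1, 3} is a clique of size 3, and the vertices of any clique must share a bag in every tree decomposition; so some bag has ≥ 3 vertices and tw(G) ≥ 2. Combining the bounds, tw(G) = 2.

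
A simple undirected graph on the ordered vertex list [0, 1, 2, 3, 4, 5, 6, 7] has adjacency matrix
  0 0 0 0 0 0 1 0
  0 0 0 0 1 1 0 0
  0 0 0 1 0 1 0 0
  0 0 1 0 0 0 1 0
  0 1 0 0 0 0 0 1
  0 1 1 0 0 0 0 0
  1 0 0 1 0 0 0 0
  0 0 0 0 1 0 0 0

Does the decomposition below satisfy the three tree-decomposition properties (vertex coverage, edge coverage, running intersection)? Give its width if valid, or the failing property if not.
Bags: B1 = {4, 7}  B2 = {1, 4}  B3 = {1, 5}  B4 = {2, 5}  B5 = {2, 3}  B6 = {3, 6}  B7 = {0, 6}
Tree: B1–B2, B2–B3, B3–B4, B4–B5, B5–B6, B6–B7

Yes; width 1.

Every vertex of G appears in some bag (union = {0, 1, 2, 3, 4, 5, 6, 7}); every edge is covered by a bag; and for each vertex v the set of bags containing v is connected in the bag tree. The decomposition is therefore valid. The largest bag has 2 vertices, so the width is 1.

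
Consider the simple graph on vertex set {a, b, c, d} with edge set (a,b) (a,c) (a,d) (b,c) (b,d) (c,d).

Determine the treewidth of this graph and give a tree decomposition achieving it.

Treewidth 3.
One optimal decomposition is:
Bags: B1 = {a, b, c, d}
Tree: (single bag)

With just one bag of size 4, the width is 4 − 1 = 3, so tw(G) ≤ 3. On the other hand G contains the 4-clique {a, b, c, d}. A clique must lie in a single bag of any decomposition, so no decomposition can have width below 3. Hence tw(G) = 3 exactly.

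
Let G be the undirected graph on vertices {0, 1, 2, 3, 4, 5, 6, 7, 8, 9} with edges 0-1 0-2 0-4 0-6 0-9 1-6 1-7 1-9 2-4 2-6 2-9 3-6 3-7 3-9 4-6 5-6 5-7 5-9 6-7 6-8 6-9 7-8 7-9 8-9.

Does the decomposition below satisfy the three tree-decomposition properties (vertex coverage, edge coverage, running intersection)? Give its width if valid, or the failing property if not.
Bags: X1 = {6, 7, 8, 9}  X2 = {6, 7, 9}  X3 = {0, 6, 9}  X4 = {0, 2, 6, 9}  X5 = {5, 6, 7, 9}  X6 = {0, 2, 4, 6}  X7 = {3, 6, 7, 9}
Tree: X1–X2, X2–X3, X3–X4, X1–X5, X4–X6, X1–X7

No — vertex 1 appears in no bag.

A tree decomposition must satisfy three properties: every vertex lies in some bag; for every edge, both endpoints lie together in some bag; and for every vertex, the bags containing it form a connected subtree. Here vertex 1 appears in no bag, so the decomposition is invalid.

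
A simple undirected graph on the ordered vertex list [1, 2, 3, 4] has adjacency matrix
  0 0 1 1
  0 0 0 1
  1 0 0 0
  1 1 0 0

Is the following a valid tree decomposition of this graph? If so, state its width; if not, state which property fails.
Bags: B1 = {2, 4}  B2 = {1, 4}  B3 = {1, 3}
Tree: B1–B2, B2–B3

Every vertex of G appears in some bag (union = {1, 2, 3, 4}); every edge is covered by a bag; and for each vertex v the set of bags containing v is connected in the bag tree. The decomposition is therefore valid. The largest bag has 2 vertices, so the width is 1.

Yes; width 1.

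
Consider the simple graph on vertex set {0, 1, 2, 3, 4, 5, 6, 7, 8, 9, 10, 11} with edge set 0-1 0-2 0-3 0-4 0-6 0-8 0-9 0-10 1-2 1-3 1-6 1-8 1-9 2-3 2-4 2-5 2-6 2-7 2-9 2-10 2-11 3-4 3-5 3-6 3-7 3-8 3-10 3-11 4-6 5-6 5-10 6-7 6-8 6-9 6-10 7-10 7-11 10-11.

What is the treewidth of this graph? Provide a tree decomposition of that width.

Treewidth 4.
Bags: B1 = {0, 1, 2, 6, 9}  B2 = {0, 1, 2, 3, 6}  B3 = {0, 2, 3, 6, 10}  B4 = {2, 3, 6, 7, 10}  B5 = {2, 3, 7, 10, 11}  B6 = {0, 2, 3, 4, 6}  B7 = {0, 1, 3, 6, 8}  B8 = {2, 3, 5, 6, 10}
Tree: B1–B2, B2–B3, B3–B4, B4–B5, B3–B6, B2–B7, B4–B8

Each bag holds 5 vertices, so the decomposition has width 4, which upper-bounds the treewidth. On the other hand G contains the 5-clique {0, 1, 3, 6, 8}. A clique must lie in a single bag of any decomposition, so no decomposition can have width below 4. Therefore the treewidth is 4.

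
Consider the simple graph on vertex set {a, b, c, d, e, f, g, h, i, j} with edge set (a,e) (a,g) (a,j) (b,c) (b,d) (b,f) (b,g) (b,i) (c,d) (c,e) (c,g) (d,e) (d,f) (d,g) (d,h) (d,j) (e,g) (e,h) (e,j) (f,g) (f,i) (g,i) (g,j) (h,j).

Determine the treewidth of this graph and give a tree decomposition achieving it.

Treewidth 3.
One such decomposition:
Bags: B1 = {b, c, d, g}  B2 = {c, d, e, g}  B3 = {d, e, g, j}  B4 = {d, e, h, j}  B5 = {b, d, f, g}  B6 = {a, e, g, j}  B7 = {b, f, g, i}
Tree: B1–B2, B2–B3, B3–B4, B1–B5, B3–B6, B5–B7

The largest bag has 4 vertices, giving width 3; this decomposition certifies tw(G) ≤ 3. Conversely, {d, e, g, j} is a clique of size 4, and the vertices of any clique must share a bag in every tree decomposition; so some bag has ≥ 4 vertices and tw(G) ≥ 3. Combining the bounds, tw(G) = 3.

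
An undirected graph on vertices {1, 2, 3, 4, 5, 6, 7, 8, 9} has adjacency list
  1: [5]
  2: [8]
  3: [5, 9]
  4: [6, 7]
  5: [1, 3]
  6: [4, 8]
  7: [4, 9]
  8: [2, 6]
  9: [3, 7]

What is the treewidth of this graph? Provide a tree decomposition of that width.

The largest bag has 2 vertices, giving width 1; this decomposition certifies tw(G) ≤ 1. G has an edge, so its treewidth is at least 1. Therefore the treewidth is 1.

Treewidth 1.
Bags: B1 = {1, 5}  B2 = {3, 5}  B3 = {3, 9}  B4 = {7, 9}  B5 = {4, 7}  B6 = {4, 6}  B7 = {6, 8}  B8 = {2, 8}
Tree: B1–B2, B2–B3, B3–B4, B4–B5, B5–B6, B6–B7, B7–B8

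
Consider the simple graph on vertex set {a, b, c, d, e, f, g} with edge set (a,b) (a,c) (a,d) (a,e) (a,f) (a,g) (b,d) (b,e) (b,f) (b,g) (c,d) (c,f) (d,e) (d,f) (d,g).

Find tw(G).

3

A width-3 tree decomposition is:
Bags: B1 = {a, b, d, e}  B2 = {a, b, d, f}  B3 = {a, b, d, g}  B4 = {a, c, d, f}
Tree: B1–B2, B2–B3, B2–B4
The largest bag has 4 vertices, giving width 3; this decomposition certifies tw(G) ≤ 3. Conversely, {a, c, d, f} is a clique of size 4, and the vertices of any clique must share a bag in every tree decomposition; so some bag has ≥ 4 vertices and tw(G) ≥ 3. Combining the bounds, tw(G) = 3.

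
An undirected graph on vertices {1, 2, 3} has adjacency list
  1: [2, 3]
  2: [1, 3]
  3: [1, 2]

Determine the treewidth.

A width-2 tree decomposition is:
Bags: B1 = {1, 2, 3}
Tree: (single bag)
With just one bag of size 3, the width is 3 − 1 = 2, so tw(G) ≤ 2. On the other hand G contains the 3-clique {1, 2, 3}. A clique must lie in a single bag of any decomposition, so no decomposition can have width below 2. Therefore the treewidth is 2.

2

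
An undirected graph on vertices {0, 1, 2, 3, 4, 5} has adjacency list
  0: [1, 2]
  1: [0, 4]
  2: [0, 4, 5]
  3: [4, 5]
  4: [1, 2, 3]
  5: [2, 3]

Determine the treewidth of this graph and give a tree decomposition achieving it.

Treewidth 2.
One such decomposition:
Bags: B1 = {3, 4, 5}  B2 = {2, 4, 5}  B3 = {1, 2, 4}  B4 = {0, 1, 2}
Tree: B1–B2, B2–B3, B3–B4

The largest bag has 3 vertices, giving width 2; this decomposition certifies tw(G) ≤ 2. The edges 3–5–2–4–3 form a cycle, so G is not a tree and its treewidth is at least 2. Combining the bounds, tw(G) = 2.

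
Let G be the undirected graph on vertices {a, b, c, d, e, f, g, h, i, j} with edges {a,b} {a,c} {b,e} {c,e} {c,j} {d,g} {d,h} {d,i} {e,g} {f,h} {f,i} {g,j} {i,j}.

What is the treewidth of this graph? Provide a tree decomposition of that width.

Every bag has size at most 3, so the width is 3 − 1 = 2 and tw(G) ≤ 2. The edges a–b–e–c–a form a cycle, so G is not a tree and its treewidth is at least 2. Combining the bounds, tw(G) = 2.

Treewidth 2.
One optimal decomposition is:
Bags: B1 = {a, b, c}  B2 = {b, c, e}  B3 = {c, e, j}  B4 = {e, g, j}  B5 = {g, i, j}  B6 = {d, g, i}  B7 = {d, f, i}  B8 = {d, f, h}
Tree: B1–B2, B2–B3, B3–B4, B4–B5, B5–B6, B6–B7, B7–B8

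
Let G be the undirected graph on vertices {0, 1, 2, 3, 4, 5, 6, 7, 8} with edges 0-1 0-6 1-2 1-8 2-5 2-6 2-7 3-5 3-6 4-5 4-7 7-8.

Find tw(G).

3

A width-3 tree decomposition is:
Bags: B1 = {0, 1, 3, 6}  B2 = {1, 2, 3, 6}  B3 = {1, 2, 3, 5}  B4 = {1, 2, 5, 8}  B5 = {2, 5, 7, 8}  B6 = {4, 5, 7, 8}
Tree: B1–B2, B2–B3, B3–B4, B4–B5, B5–B6
Each bag holds 4 vertices, so the decomposition has width 3, which upper-bounds the treewidth. For the lower bound: the 4 vertex sets {0,3,6}, {1}, {2}, {4,5,7,8} are disjoint, each induces a connected subgraph, and every pair is joined by at least one edge of G. Contracting each set to a single vertex therefore yields K_{4} as a minor, and since treewidth is minor-monotone, tw(G) ≥ tw(K_{4}) = 3. Hence tw(G) = 3 exactly.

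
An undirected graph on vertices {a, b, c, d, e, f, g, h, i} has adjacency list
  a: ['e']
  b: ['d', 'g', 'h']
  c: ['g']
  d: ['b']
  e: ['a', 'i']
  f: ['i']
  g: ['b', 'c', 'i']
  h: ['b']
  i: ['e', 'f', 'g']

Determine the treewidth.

A width-1 tree decomposition is:
Bags: B1 = {g, i}  B2 = {b, g}  B3 = {f, i}  B4 = {b, h}  B5 = {e, i}  B6 = {a, e}  B7 = {b, d}  B8 = {c, g}
Tree: B1–B2, B1–B3, B2–B4, B1–B5, B5–B6, B2–B7, B2–B8
The largest bag has 2 vertices, giving width 1; this decomposition certifies tw(G) ≤ 1. Any graph with an edge has treewidth ≥ 1, and G has the edge g–i. Combining the bounds, tw(G) = 1.

1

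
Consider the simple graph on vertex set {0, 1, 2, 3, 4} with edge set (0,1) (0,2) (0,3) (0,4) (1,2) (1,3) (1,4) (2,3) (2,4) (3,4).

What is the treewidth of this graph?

A width-4 tree decomposition is:
Bags: B1 = {0, 1, 2, 3, 4}
Tree: (single bag)
With just one bag of size 5, the width is 5 − 1 = 4, so tw(G) ≤ 4. On the other hand G contains the 5-clique {0, 1, 2, 3, 4}. A clique must lie in a single bag of any decomposition, so no decomposition can have width below 4. Therefore the treewidth is 4.

4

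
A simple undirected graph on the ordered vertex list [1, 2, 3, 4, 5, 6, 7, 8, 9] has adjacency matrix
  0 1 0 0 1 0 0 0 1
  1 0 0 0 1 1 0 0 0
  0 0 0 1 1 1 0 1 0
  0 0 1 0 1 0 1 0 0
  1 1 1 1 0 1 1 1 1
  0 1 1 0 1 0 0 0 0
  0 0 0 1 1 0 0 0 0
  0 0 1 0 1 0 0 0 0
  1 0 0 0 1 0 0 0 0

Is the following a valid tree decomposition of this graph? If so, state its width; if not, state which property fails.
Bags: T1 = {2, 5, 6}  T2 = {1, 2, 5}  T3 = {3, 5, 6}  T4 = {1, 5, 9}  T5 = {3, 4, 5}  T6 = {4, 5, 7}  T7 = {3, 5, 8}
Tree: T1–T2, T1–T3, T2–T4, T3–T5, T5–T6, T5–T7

Yes; width 2.

Vertex coverage: the bags together contain {1, 2, 3, 4, 5, 6, 7, 8, 9}, the full vertex set. Edge coverage: each edge of G has both endpoints in at least one bag. Running intersection: for every vertex, the bags containing it form a connected subtree. All three properties hold, so this is a valid tree decomposition of width max|bag| − 1 = 2, and hence tw(G) ≤ 2.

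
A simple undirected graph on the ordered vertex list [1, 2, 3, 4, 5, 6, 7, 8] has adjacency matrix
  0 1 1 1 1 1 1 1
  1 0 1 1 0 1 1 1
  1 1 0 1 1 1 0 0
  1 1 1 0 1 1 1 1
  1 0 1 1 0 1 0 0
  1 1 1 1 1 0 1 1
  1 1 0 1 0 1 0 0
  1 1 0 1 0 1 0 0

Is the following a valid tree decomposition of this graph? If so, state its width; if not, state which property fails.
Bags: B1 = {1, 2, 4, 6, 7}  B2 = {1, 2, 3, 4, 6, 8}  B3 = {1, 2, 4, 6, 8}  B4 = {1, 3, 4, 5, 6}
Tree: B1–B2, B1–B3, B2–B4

A tree decomposition must satisfy three properties: every vertex lies in some bag; for every edge, both endpoints lie together in some bag; and for every vertex, the bags containing it form a connected subtree. Here bags containing vertex 8 are not connected in the tree, so the decomposition is invalid.

No — bags containing vertex 8 are not connected in the tree.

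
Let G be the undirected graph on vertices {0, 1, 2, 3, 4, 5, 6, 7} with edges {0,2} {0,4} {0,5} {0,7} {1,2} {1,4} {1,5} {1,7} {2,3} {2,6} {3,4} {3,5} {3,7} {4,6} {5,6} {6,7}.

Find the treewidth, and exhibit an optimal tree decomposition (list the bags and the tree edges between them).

Treewidth 4.
One optimal decomposition is:
Bags: B1 = {1, 2, 4, 5, 7}  B2 = {2, 3, 4, 5, 7}  B3 = {0, 2, 4, 5, 7}  B4 = {2, 4, 5, 6, 7}
Tree: B1–B2, B2–B3, B3–B4

Every bag has size at most 5, so the width is 5 − 1 = 4 and tw(G) ≤ 4. For the lower bound: the 5 vertex sets {1,2}, {3,7}, {0,5}, {4}, {6} are disjoint, each induces a connected subgraph, and every pair is joined by at least one edge of G. Contracting each set to a single vertex therefore yields K_{5} as a minor, and since treewidth is minor-monotone, tw(G) ≥ tw(K_{5}) = 4. Hence tw(G) = 4 exactly.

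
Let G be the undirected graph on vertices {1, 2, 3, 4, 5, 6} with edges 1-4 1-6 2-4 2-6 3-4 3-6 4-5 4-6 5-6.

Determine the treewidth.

2

A width-2 tree decomposition is:
Bags: B1 = {2, 4, 6}  B2 = {4, 5, 6}  B3 = {3, 4, 6}  B4 = {1, 4, 6}
Tree: B1–B2, B2–B3, B3–B4
Every bag has size at most 3, so the width is 3 − 1 = 2 and tw(G) ≤ 2. Conversely, {1, 4, 6} is a clique of size 3, and the vertices of any clique must share a bag in every tree decomposition; so some bag has ≥ 3 vertices and tw(G) ≥ 2. Combining the bounds, tw(G) = 2.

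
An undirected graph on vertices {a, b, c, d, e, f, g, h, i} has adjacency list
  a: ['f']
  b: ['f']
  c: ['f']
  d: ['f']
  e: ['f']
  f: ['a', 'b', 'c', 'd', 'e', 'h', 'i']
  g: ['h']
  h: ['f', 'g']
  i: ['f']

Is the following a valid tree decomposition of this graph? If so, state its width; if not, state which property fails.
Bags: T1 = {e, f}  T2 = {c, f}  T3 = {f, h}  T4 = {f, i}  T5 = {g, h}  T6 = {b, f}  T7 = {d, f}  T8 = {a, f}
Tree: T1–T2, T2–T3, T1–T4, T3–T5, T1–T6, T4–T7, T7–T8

Yes; width 1.

Vertex coverage: the bags together contain {a, b, c, d, e, f, g, h, i}, the full vertex set. Edge coverage: each edge of G has both endpoints in at least one bag. Running intersection: for every vertex, the bags containing it form a connected subtree. All three properties hold, so this is a valid tree decomposition of width max|bag| − 1 = 1, and hence tw(G) ≤ 1.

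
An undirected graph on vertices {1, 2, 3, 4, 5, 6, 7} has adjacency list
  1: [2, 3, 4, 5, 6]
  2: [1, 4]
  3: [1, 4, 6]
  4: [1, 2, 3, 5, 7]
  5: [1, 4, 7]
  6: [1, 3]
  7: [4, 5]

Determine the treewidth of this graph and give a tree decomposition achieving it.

The largest bag has 3 vertices, giving width 2; this decomposition certifies tw(G) ≤ 2. On the other hand G contains the 3-clique {1, 2, 4}. A clique must lie in a single bag of any decomposition, so no decomposition can have width below 2. Hence tw(G) = 2 exactly.

Treewidth 2.
One such decomposition:
Bags: B1 = {1, 2, 4}  B2 = {1, 4, 5}  B3 = {1, 3, 4}  B4 = {4, 5, 7}  B5 = {1, 3, 6}
Tree: B1–B2, B2–B3, B2–B4, B3–B5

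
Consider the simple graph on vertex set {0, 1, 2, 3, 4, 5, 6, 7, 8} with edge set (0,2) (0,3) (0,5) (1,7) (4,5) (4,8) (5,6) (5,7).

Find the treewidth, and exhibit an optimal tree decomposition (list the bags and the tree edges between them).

Every bag has size at most 2, so the width is 2 − 1 = 1 and tw(G) ≤ 1. G has an edge, so its treewidth is at least 1. The upper and lower bounds meet at 1, so that is the treewidth.

Treewidth 1.
One optimal decomposition is:
Bags: B1 = {0, 2}  B2 = {0, 5}  B3 = {5, 6}  B4 = {4, 5}  B5 = {5, 7}  B6 = {1, 7}  B7 = {0, 3}  B8 = {4, 8}
Tree: B1–B2, B2–B3, B3–B4, B2–B5, B5–B6, B1–B7, B4–B8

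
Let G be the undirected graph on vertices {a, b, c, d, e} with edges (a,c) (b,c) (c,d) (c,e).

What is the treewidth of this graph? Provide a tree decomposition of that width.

Each bag holds 2 vertices, so the decomposition has width 1, which upper-bounds the treewidth. Since G has at least one edge (e.g. e–c), it is not an edgeless graph, so tw(G) ≥ 1. The upper and lower bounds meet at 1, so that is the treewidth.

Treewidth 1.
One such decomposition:
Bags: B1 = {c, e}  B2 = {c, d}  B3 = {b, c}  B4 = {a, c}
Tree: B1–B2, B2–B3, B3–B4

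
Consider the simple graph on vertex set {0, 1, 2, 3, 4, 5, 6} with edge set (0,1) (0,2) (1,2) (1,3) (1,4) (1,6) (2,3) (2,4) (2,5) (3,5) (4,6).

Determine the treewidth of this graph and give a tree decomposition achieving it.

The largest bag has 3 vertices, giving width 2; this decomposition certifies tw(G) ≤ 2. On the other hand G contains the 3-clique {0, 1, 2}. A clique must lie in a single bag of any decomposition, so no decomposition can have width below 2. The upper and lower bounds meet at 2, so that is the treewidth.

Treewidth 2.
One such decomposition:
Bags: B1 = {2, 3, 5}  B2 = {1, 2, 3}  B3 = {0, 1, 2}  B4 = {1, 2, 4}  B5 = {1, 4, 6}
Tree: B1–B2, B2–B3, B2–B4, B4–B5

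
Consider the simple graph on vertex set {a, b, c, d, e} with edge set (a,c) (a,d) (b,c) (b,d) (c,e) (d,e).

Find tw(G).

2

A width-2 tree decomposition is:
Bags: B1 = {a, c, d}  B2 = {b, c, d}  B3 = {c, d, e}
Tree: B1–B2, B2–B3
Each bag holds 3 vertices, so the decomposition has width 2, which upper-bounds the treewidth. Since c–a–d–b–c is a cycle in G, G is not acyclic. Forests are exactly the graphs of treewidth ≤ 1, so tw(G) ≥ 2. Therefore the treewidth is 2.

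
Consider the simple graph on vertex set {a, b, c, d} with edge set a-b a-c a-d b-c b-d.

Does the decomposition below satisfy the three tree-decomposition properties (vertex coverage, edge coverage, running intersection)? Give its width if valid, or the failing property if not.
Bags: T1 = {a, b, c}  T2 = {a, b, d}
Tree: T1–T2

Checking the three conditions: (i) the bags cover all of {a, b, c, d}; (ii) for each edge, some bag contains both endpoints; (iii) the bags containing any fixed vertex form a subtree. All hold, so the decomposition is valid with width 3 − 1 = 2.

Yes; width 2.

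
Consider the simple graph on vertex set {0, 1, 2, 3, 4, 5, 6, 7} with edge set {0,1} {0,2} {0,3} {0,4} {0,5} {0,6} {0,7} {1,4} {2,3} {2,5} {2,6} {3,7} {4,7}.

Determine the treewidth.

A width-2 tree decomposition is:
Bags: B1 = {0, 1, 4}  B2 = {0, 4, 7}  B3 = {0, 3, 7}  B4 = {0, 2, 3}  B5 = {0, 2, 6}  B6 = {0, 2, 5}
Tree: B1–B2, B2–B3, B3–B4, B4–B5, B4–B6
The largest bag has 3 vertices, giving width 2; this decomposition certifies tw(G) ≤ 2. Conversely, {0, 1, 4} is a clique of size 3, and the vertices of any clique must share a bag in every tree decomposition; so some bag has ≥ 3 vertices and tw(G) ≥ 2. Combining the bounds, tw(G) = 2.

2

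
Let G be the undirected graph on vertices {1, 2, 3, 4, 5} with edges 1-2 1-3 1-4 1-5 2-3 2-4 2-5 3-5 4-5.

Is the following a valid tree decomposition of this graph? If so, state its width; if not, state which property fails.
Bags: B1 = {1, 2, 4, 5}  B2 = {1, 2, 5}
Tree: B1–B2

No — vertex 3 appears in no bag.

A tree decomposition must satisfy three properties: every vertex lies in some bag; for every edge, both endpoints lie together in some bag; and for every vertex, the bags containing it form a connected subtree. Here vertex 3 appears in no bag, so the decomposition is invalid.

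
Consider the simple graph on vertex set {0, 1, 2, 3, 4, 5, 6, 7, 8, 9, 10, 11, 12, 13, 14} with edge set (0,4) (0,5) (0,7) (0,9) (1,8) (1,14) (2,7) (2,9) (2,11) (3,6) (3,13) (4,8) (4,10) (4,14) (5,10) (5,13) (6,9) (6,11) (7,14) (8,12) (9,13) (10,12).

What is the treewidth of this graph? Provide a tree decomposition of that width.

The largest bag has 4 vertices, giving width 3; this decomposition certifies tw(G) ≤ 3. For the lower bound: the 4 vertex sets {1,8,12}, {14}, {4}, {0,5,7,10} are disjoint, each induces a connected subgraph, and every pair is joined by at least one edge of G. Contracting each set to a single vertex therefore yields K_{4} as a minor, and since treewidth is minor-monotone, tw(G) ≥ tw(K_{4}) = 3. The upper and lower bounds meet at 3, so that is the treewidth.

Treewidth 3.
One such decomposition:
Bags: B1 = {1, 8, 12, 14}  B2 = {4, 8, 12, 14}  B3 = {4, 10, 12, 14}  B4 = {4, 7, 10, 14}  B5 = {0, 4, 7, 10}  B6 = {0, 5, 7, 10}  B7 = {0, 2, 5, 7}  B8 = {0, 2, 5, 9}  B9 = {2, 5, 9, 13}  B10 = {2, 9, 11, 13}  B11 = {6, 9, 11, 13}  B12 = {3, 6, 11, 13}
Tree: B1–B2, B2–B3, B3–B4, B4–B5, B5–B6, B6–B7, B7–B8, B8–B9, B9–B10, B10–B11, B11–B12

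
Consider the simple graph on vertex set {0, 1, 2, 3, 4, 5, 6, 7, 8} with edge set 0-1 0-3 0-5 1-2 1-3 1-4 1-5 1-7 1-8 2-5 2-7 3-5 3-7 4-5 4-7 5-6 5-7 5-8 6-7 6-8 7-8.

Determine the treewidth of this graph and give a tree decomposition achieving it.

The largest bag has 4 vertices, giving width 3; this decomposition certifies tw(G) ≤ 3. For the lower bound, the 4 vertices {0, 1, 3, 5} are pairwise adjacent, and any tree decomposition puts a clique entirely inside one bag — forcing width ≥ 3. Hence tw(G) = 3 exactly.

Treewidth 3.
One optimal decomposition is:
Bags: B1 = {1, 3, 5, 7}  B2 = {1, 2, 5, 7}  B3 = {0, 1, 3, 5}  B4 = {1, 5, 7, 8}  B5 = {5, 6, 7, 8}  B6 = {1, 4, 5, 7}
Tree: B1–B2, B1–B3, B2–B4, B4–B5, B2–B6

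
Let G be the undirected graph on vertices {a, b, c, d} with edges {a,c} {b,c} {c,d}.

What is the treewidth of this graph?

A width-1 tree decomposition is:
Bags: B1 = {c, d}  B2 = {b, c}  B3 = {a, c}
Tree: B1–B2, B1–B3
Every bag has size at most 2, so the width is 2 − 1 = 1 and tw(G) ≤ 1. G has an edge, so its treewidth is at least 1. Therefore the treewidth is 1.

1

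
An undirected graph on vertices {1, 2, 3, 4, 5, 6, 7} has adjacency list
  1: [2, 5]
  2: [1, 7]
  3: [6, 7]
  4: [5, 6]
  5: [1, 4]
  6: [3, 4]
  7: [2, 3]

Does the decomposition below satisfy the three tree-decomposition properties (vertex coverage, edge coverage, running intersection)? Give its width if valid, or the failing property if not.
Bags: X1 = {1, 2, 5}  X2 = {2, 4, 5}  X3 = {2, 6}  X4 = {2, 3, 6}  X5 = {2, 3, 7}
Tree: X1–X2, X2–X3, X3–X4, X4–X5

No — edge (4,6) lies in no bag.

A tree decomposition must satisfy three properties: every vertex lies in some bag; for every edge, both endpoints lie together in some bag; and for every vertex, the bags containing it form a connected subtree. Here edge (4,6) lies in no bag, so the decomposition is invalid.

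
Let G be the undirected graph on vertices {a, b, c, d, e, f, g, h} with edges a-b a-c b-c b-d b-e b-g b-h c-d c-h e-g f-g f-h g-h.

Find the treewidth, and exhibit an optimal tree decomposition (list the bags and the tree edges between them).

Every bag has size at most 3, so the width is 3 − 1 = 2 and tw(G) ≤ 2. On the other hand G contains the 3-clique {f, g, h}. A clique must lie in a single bag of any decomposition, so no decomposition can have width below 2. Combining the bounds, tw(G) = 2.

Treewidth 2.
One optimal decomposition is:
Bags: B1 = {b, g, h}  B2 = {b, c, h}  B3 = {b, c, d}  B4 = {a, b, c}  B5 = {b, e, g}  B6 = {f, g, h}
Tree: B1–B2, B2–B3, B3–B4, B1–B5, B1–B6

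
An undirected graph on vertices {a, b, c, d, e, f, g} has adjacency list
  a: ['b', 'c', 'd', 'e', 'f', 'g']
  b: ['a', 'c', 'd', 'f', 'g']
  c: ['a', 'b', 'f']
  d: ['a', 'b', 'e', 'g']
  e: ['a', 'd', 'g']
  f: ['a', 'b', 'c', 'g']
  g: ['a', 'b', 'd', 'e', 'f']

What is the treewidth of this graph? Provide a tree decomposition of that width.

Every bag has size at most 4, so the width is 4 − 1 = 3 and tw(G) ≤ 3. On the other hand G contains the 4-clique {a, d, e, g}. A clique must lie in a single bag of any decomposition, so no decomposition can have width below 3. Therefore the treewidth is 3.

Treewidth 3.
One such decomposition:
Bags: B1 = {a, d, e, g}  B2 = {a, b, d, g}  B3 = {a, b, f, g}  B4 = {a, b, c, f}
Tree: B1–B2, B2–B3, B3–B4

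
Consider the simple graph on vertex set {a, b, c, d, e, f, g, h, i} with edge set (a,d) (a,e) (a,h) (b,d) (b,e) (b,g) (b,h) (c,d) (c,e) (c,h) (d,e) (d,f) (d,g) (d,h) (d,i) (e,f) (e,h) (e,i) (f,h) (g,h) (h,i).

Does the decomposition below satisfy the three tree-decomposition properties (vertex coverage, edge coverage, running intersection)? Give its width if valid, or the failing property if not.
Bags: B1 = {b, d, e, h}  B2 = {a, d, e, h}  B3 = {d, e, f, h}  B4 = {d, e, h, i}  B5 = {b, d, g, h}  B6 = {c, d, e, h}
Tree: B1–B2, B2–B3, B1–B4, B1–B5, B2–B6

Vertex coverage: the bags together contain {a, b, c, d, e, f, g, h, i}, the full vertex set. Edge coverage: each edge of G has both endpoints in at least one bag. Running intersection: for every vertex, the bags containing it form a connected subtree. All three properties hold, so this is a valid tree decomposition of width max|bag| − 1 = 3, and hence tw(G) ≤ 3.

Yes; width 3.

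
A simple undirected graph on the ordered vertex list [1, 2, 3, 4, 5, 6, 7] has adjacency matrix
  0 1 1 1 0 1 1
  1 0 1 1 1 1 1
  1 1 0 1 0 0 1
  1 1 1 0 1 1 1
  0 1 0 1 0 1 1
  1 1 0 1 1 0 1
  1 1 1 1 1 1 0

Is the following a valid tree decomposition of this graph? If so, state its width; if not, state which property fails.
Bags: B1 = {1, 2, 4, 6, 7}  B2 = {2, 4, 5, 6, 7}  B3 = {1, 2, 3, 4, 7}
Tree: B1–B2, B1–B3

Vertex coverage: the bags together contain {1, 2, 3, 4, 5, 6, 7}, the full vertex set. Edge coverage: each edge of G has both endpoints in at least one bag. Running intersection: for every vertex, the bags containing it form a connected subtree. All three properties hold, so this is a valid tree decomposition of width max|bag| − 1 = 4, and hence tw(G) ≤ 4.

Yes; width 4.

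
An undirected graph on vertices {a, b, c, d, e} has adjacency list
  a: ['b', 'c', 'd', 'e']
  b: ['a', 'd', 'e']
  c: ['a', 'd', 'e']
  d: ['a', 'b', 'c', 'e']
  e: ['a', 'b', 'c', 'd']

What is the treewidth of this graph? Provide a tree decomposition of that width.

Treewidth 3.
One optimal decomposition is:
Bags: B1 = {a, c, d, e}  B2 = {a, b, d, e}
Tree: B1–B2

The largest bag has 4 vertices, giving width 3; this decomposition certifies tw(G) ≤ 3. For the lower bound, the 4 vertices {a, c, d, e} are pairwise adjacent, and any tree decomposition puts a clique entirely inside one bag — forcing width ≥ 3. Combining the bounds, tw(G) = 3.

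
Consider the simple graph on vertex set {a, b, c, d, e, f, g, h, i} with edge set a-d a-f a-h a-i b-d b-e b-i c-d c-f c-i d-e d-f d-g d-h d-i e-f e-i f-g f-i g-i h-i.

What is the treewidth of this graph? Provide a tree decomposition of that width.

Treewidth 3.
One such decomposition:
Bags: B1 = {a, d, f, i}  B2 = {a, d, h, i}  B3 = {c, d, f, i}  B4 = {d, e, f, i}  B5 = {d, f, g, i}  B6 = {b, d, e, i}
Tree: B1–B2, B1–B3, B1–B4, B4–B5, B4–B6

The largest bag has 4 vertices, giving width 3; this decomposition certifies tw(G) ≤ 3. Conversely, {a, d, h, i} is a clique of size 4, and the vertices of any clique must share a bag in every tree decomposition; so some bag has ≥ 4 vertices and tw(G) ≥ 3. Hence tw(G) = 3 exactly.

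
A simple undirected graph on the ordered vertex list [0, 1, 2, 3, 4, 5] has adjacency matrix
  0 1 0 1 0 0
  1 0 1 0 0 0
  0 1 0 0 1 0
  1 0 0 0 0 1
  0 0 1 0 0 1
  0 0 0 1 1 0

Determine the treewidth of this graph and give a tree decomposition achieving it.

Each bag holds 3 vertices, so the decomposition has width 2, which upper-bounds the treewidth. For the lower bound, G contains the cycle 3–0–1–2–4–5–3, so G is not a forest; only forests have treewidth ≤ 1, hence tw(G) ≥ 2. Combining the bounds, tw(G) = 2.

Treewidth 2.
One optimal decomposition is:
Bags: B1 = {0, 1, 3}  B2 = {1, 2, 3}  B3 = {2, 3, 4}  B4 = {3, 4, 5}
Tree: B1–B2, B2–B3, B3–B4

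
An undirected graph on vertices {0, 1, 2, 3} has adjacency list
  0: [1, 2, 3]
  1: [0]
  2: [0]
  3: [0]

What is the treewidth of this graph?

A width-1 tree decomposition is:
Bags: B1 = {0, 1}  B2 = {0, 3}  B3 = {0, 2}
Tree: B1–B2, B1–B3
The largest bag has 2 vertices, giving width 1; this decomposition certifies tw(G) ≤ 1. Any graph with an edge has treewidth ≥ 1, and G has the edge 1–0. The upper and lower bounds meet at 1, so that is the treewidth.

1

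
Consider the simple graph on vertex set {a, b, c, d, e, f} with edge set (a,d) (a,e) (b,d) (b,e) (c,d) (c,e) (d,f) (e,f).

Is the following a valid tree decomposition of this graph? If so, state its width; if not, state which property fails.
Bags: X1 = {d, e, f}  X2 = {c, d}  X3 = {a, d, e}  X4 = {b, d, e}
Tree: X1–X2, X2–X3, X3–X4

No — edge (e,c) lies in no bag.

A tree decomposition must satisfy three properties: every vertex lies in some bag; for every edge, both endpoints lie together in some bag; and for every vertex, the bags containing it form a connected subtree. Here edge (e,c) lies in no bag, so the decomposition is invalid.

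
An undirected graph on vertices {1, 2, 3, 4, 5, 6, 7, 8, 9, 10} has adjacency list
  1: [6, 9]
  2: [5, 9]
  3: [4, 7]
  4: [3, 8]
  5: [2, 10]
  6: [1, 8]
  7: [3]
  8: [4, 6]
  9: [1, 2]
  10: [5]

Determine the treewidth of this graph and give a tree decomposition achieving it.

Treewidth 1.
Bags: B1 = {3, 7}  B2 = {3, 4}  B3 = {4, 8}  B4 = {6, 8}  B5 = {1, 6}  B6 = {1, 9}  B7 = {2, 9}  B8 = {2, 5}  B9 = {5, 10}
Tree: B1–B2, B2–B3, B3–B4, B4–B5, B5–B6, B6–B7, B7–B8, B8–B9

Every bag has size at most 2, so the width is 2 − 1 = 1 and tw(G) ≤ 1. Since G has at least one edge (e.g. 7–3), it is not an edgeless graph, so tw(G) ≥ 1. Combining the bounds, tw(G) = 1.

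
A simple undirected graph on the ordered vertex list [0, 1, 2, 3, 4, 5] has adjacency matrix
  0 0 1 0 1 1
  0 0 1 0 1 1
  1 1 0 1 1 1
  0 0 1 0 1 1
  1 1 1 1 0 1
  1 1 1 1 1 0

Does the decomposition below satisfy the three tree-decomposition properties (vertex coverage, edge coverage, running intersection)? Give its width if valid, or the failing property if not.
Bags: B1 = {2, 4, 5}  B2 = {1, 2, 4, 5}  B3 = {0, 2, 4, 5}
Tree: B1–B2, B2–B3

A tree decomposition must satisfy three properties: every vertex lies in some bag; for every edge, both endpoints lie together in some bag; and for every vertex, the bags containing it form a connected subtree. Here vertex 3 appears in no bag, so the decomposition is invalid.

No — vertex 3 appears in no bag.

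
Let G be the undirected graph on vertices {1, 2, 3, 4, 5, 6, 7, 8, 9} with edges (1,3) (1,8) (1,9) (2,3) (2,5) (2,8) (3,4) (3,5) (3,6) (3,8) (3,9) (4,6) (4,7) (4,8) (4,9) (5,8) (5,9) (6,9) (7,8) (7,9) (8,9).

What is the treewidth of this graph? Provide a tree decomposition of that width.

Treewidth 3.
One such decomposition:
Bags: B1 = {3, 5, 8, 9}  B2 = {3, 4, 8, 9}  B3 = {1, 3, 8, 9}  B4 = {4, 7, 8, 9}  B5 = {2, 3, 5, 8}  B6 = {3, 4, 6, 9}
Tree: B1–B2, B2–B3, B2–B4, B1–B5, B2–B6

Every bag has size at most 4, so the width is 4 − 1 = 3 and tw(G) ≤ 3. Conversely, {1, 3, 8, 9} is a clique of size 4, and the vertices of any clique must share a bag in every tree decomposition; so some bag has ≥ 4 vertices and tw(G) ≥ 3. Combining the bounds, tw(G) = 3.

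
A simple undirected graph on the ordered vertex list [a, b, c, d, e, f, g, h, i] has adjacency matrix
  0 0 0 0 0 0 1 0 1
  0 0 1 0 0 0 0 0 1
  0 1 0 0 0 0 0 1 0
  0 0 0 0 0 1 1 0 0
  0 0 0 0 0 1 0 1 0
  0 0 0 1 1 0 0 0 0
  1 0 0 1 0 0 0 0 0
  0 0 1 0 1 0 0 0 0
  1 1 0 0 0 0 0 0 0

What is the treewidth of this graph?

A width-2 tree decomposition is:
Bags: B1 = {b, c, i}  B2 = {a, c, i}  B3 = {a, c, g}  B4 = {c, d, g}  B5 = {c, d, f}  B6 = {c, e, f}  B7 = {c, e, h}
Tree: B1–B2, B2–B3, B3–B4, B4–B5, B5–B6, B6–B7
The largest bag has 3 vertices, giving width 2; this decomposition certifies tw(G) ≤ 2. The edges c–b–i–a–g–d–f–e–h–c form a cycle, so G is not a tree and its treewidth is at least 2. The upper and lower bounds meet at 2, so that is the treewidth.

2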